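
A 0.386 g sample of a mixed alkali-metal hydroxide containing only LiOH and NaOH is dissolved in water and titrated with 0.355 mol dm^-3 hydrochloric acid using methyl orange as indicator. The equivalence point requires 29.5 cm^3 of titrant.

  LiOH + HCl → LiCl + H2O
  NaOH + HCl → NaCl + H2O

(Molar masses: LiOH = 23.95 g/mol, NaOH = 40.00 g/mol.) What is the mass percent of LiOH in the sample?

12.7 %

n(HCl) = 0.0295 × 0.355 = 0.0105 mol
Let x = n(LiOH), y = n(NaOH).
Titrant: 1x + 1y = 0.0105;  mass: 23.95x + 40.00y = 0.386
Solving, x = 2.05 × 10^-3 mol, y = 8.42 × 10^-3 mol
mass of LiOH = 2.05 × 10^-3 × 23.95 = 0.0491 g
% LiOH = 0.0491 / 0.386 × 100 = 12.7 %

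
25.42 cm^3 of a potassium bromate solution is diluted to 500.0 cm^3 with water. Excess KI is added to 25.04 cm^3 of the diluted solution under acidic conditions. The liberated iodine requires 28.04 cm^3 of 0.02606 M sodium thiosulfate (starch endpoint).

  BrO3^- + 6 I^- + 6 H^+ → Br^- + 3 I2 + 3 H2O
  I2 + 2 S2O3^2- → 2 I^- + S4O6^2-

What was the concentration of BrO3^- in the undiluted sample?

n(S2O3^2-) = 0.02804 × 0.02606 = 7.307 × 10^-4 mol
n(I2) = n(S2O3^2-)/2 = 3.654 × 10^-4 mol
From the 1:3 ratio, n(BrO3^-) in the aliquot = 1/3 × 3.654 × 10^-4 = 1.218 × 10^-4 mol
[BrO3^-]_dilute = 1.218 × 10^-4 / 0.02504 = 0.004864 mol/L
[BrO3^-]_original = 0.004864 × 500.0/25.42 = 0.09567 mol/L

0.09567 M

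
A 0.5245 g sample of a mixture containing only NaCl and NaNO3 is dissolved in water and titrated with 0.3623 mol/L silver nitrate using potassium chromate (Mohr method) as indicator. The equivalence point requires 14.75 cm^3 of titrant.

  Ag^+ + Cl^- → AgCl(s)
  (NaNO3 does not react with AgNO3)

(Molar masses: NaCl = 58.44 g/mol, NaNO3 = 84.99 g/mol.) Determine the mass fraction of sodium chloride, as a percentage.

59.54 %

n(AgNO3) = 0.01475 × 0.3623 = 5.344 × 10^-3 mol
Let x = n(NaCl), y = n(NaNO3).
Titrant: 1x = 5.344 × 10^-3;  mass: 58.44x + 84.99y = 0.5245
Solving, x = 5.344 × 10^-3 mol, y = 2.497 × 10^-3 mol
mass of NaCl = 5.344 × 10^-3 × 58.44 = 0.3123 g
% NaCl = 0.3123 / 0.5245 × 100 = 59.54 %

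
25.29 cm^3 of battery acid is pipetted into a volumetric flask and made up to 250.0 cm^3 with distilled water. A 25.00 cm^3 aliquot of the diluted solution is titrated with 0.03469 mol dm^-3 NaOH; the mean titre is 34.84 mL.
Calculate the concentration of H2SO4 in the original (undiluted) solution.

H2SO4 + 2 NaOH → Na2SO4 + 2 H2O
n(NaOH) = 0.03484 × 0.03469 = 1.209 × 10^-3 mol
From the 1:2 ratio, n(H2SO4) in the aliquot = 1/2 × 1.209 × 10^-3 = 6.043 × 10^-4 mol
[H2SO4]_dilute = 6.043 × 10^-4 / 0.02500 = 0.02417 mol/L
Dilution factor = 250.0 / 25.29 = 9.885
[H2SO4]_stock = 0.02417 × 9.885 = 0.2389 mol/L

0.2389 mol/L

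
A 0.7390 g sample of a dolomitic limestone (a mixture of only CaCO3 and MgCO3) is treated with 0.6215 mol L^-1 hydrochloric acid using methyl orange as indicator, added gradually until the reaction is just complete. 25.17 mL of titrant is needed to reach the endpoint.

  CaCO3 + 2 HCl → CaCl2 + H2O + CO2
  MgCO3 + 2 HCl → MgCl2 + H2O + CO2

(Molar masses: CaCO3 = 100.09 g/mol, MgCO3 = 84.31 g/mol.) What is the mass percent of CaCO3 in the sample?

n(HCl) = 0.02517 × 0.6215 = 0.01564 mol
Let x = n(CaCO3), y = n(MgCO3).
Titrant: 2x + 2y = 0.01564;  mass: 100.09x + 84.31y = 0.7390
Solving, x = 5.042 × 10^-3 mol, y = 2.780 × 10^-3 mol
mass of CaCO3 = 5.042 × 10^-3 × 100.09 = 0.5047 g
% CaCO3 = 0.5047 / 0.7390 × 100 = 68.29 %

68.29 %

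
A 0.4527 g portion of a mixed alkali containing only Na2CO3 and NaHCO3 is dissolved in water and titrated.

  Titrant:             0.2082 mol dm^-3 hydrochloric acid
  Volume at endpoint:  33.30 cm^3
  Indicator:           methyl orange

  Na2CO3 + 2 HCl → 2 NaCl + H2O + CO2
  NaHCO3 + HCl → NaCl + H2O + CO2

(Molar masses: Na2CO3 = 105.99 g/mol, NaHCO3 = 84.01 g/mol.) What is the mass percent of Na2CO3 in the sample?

n(HCl) = 0.03330 × 0.2082 = 6.933 × 10^-3 mol
Let x = n(Na2CO3), y = n(NaHCO3).
Titrant: 2x + 1y = 6.933 × 10^-3;  mass: 105.99x + 84.01y = 0.4527
Solving, x = 2.092 × 10^-3 mol, y = 2.750 × 10^-3 mol
mass of Na2CO3 = 2.092 × 10^-3 × 105.99 = 0.2217 g
% Na2CO3 = 0.2217 / 0.4527 × 100 = 48.97 %

48.97 %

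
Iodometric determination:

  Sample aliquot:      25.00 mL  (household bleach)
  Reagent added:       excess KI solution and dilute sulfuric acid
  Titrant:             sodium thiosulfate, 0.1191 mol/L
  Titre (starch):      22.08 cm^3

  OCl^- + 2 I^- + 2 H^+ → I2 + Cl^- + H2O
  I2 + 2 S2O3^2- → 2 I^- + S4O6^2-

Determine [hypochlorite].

n(S2O3^2-) = 0.02208 × 0.1191 = 2.630 × 10^-3 mol
n(I2) = n(S2O3^2-)/2 = 1.315 × 10^-3 mol
n(OCl^-) in the aliquot = 1.315 × 10^-3 mol (1:1 ratio)
[OCl^-] = 1.315 × 10^-3 / 0.02500 = 0.05259 mol/L

0.05259 mol/L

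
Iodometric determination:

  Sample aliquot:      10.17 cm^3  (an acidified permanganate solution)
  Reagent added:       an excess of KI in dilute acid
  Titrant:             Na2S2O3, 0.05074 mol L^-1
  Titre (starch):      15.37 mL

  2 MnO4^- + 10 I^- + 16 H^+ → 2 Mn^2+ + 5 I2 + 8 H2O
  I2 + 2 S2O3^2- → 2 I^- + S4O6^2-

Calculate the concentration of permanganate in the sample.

n(S2O3^2-) = 0.01537 × 0.05074 = 7.799 × 10^-4 mol
n(I2) = n(S2O3^2-)/2 = 3.899 × 10^-4 mol
From the 2:5 ratio, n(MnO4^-) in the aliquot = 2/5 × 3.899 × 10^-4 = 1.560 × 10^-4 mol
[MnO4^-] = 1.560 × 10^-4 / 0.01017 = 0.01534 mol/L

0.01534 mol/L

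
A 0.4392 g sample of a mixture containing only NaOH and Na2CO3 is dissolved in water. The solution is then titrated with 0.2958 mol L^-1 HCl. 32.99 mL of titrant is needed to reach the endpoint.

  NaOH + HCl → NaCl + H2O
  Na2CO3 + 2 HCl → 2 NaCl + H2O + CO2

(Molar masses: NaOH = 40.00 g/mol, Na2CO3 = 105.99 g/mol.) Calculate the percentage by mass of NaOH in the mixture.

n(HCl) = 0.03299 × 0.2958 = 9.758 × 10^-3 mol
Let x = n(NaOH), y = n(Na2CO3).
Titrant: 1x + 2y = 9.758 × 10^-3;  mass: 40.00x + 105.99y = 0.4392
Solving, x = 5.998 × 10^-3 mol, y = 1.880 × 10^-3 mol
mass of NaOH = 5.998 × 10^-3 × 40.00 = 0.2399 g
% NaOH = 0.2399 / 0.4392 × 100 = 54.63 %

54.63 %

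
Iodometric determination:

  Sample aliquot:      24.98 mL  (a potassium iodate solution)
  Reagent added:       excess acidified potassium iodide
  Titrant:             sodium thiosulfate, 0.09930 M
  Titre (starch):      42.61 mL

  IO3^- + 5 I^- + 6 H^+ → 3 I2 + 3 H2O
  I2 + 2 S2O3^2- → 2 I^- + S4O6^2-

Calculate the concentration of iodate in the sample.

0.02823 M

n(S2O3^2-) = 0.04261 × 0.09930 = 4.231 × 10^-3 mol
n(I2) = n(S2O3^2-)/2 = 2.116 × 10^-3 mol
From the 1:3 ratio, n(IO3^-) in the aliquot = 1/3 × 2.116 × 10^-3 = 7.052 × 10^-4 mol
[IO3^-] = 7.052 × 10^-4 / 0.02498 = 0.02823 mol/L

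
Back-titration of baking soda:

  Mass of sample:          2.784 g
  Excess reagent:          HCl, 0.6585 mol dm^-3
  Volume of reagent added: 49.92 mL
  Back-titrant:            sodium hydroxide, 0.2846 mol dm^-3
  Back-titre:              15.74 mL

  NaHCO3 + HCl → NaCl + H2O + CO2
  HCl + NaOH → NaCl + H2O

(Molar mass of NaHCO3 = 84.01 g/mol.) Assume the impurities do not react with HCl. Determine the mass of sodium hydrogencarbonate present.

2.385 g

n(HCl) added = 0.04992 × 0.6585 = 0.03287 mol
n(NaOH) used in back-titration = 0.01574 × 0.2846 = 4.480 × 10^-3 mol
n(HCl) left over = 4.480 × 10^-3 mol (1:1 ratio)
n(HCl) consumed by analyte = 0.03287 − 4.480 × 10^-3 = 0.02839 mol
n(NaHCO3) = 0.02839 mol (1:1 ratio)
mass of NaHCO3 = 0.02839 × 84.01 = 2.385 g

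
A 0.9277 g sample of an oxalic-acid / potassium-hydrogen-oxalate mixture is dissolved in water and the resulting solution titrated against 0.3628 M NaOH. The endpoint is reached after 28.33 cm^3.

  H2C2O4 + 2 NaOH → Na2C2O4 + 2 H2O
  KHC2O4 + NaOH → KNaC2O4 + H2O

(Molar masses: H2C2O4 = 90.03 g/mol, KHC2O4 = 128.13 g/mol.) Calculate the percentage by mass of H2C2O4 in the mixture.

22.72 %

n(NaOH) = 0.02833 × 0.3628 = 0.01028 mol
Let x = n(H2C2O4), y = n(KHC2O4).
Titrant: 2x + 1y = 0.01028;  mass: 90.03x + 128.13y = 0.9277
Solving, x = 2.342 × 10^-3 mol, y = 5.595 × 10^-3 mol
mass of H2C2O4 = 2.342 × 10^-3 × 90.03 = 0.2108 g
% H2C2O4 = 0.2108 / 0.9277 × 100 = 22.72 %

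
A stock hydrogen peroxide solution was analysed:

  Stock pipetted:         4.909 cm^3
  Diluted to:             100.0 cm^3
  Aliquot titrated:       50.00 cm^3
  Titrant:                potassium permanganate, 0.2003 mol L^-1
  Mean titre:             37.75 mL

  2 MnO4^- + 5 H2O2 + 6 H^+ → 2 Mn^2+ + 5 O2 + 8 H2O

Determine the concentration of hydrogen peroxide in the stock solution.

n(KMnO4) = 0.03775 × 0.2003 = 7.561 × 10^-3 mol
From the 5:2 ratio, n(H2O2) in the aliquot = 5/2 × 7.561 × 10^-3 = 0.01890 mol
[H2O2]_dilute = 0.01890 / 0.05000 = 0.3781 mol/L
Dilution factor = 100.0 / 4.909 = 20.37
[H2O2]_stock = 0.3781 × 20.37 = 7.701 mol/L

7.701 mol/L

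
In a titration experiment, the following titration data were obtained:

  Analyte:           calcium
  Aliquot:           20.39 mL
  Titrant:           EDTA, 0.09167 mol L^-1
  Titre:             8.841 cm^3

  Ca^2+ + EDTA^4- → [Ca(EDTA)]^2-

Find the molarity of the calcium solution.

0.03975 mol/L

n(EDTA) = 0.008841 L × 0.09167 mol/L = 8.105 × 10^-4 mol
n(Ca2+) = 8.105 × 10^-4 mol (1:1 mole ratio)
[Ca2+] = 8.105 × 10^-4 mol / 0.02039 L = 0.03975 mol/L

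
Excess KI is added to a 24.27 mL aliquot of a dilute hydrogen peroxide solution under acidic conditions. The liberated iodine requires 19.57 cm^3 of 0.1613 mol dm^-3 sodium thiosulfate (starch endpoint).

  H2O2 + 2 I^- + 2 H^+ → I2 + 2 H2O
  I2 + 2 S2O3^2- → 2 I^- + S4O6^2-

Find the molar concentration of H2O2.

n(S2O3^2-) = 0.01957 × 0.1613 = 3.157 × 10^-3 mol
n(I2) = n(S2O3^2-)/2 = 1.578 × 10^-3 mol
n(H2O2) in the aliquot = 1.578 × 10^-3 mol (1:1 ratio)
[H2O2] = 1.578 × 10^-3 / 0.02427 = 0.06503 mol/L

0.06503 mol/L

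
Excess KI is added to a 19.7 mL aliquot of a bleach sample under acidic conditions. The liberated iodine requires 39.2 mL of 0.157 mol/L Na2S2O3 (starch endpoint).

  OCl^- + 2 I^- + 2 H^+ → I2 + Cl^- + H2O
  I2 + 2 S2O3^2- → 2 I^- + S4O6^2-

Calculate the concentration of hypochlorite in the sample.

0.156 mol/L

n(S2O3^2-) = 0.0392 × 0.157 = 6.15 × 10^-3 mol
n(I2) = n(S2O3^2-)/2 = 3.08 × 10^-3 mol
n(OCl^-) in the aliquot = 3.08 × 10^-3 mol (1:1 ratio)
[OCl^-] = 3.08 × 10^-3 / 0.0197 = 0.156 mol/L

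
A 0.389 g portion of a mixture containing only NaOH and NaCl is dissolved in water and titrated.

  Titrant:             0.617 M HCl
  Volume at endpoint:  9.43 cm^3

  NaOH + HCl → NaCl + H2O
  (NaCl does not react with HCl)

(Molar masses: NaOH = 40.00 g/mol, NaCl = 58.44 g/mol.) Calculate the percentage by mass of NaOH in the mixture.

n(HCl) = 0.00943 × 0.617 = 5.82 × 10^-3 mol
Let x = n(NaOH), y = n(NaCl).
Titrant: 1x = 5.82 × 10^-3;  mass: 40.00x + 58.44y = 0.389
Solving, x = 5.82 × 10^-3 mol, y = 2.67 × 10^-3 mol
mass of NaOH = 5.82 × 10^-3 × 40.00 = 0.233 g
% NaOH = 0.233 / 0.389 × 100 = 59.8 %

59.8 %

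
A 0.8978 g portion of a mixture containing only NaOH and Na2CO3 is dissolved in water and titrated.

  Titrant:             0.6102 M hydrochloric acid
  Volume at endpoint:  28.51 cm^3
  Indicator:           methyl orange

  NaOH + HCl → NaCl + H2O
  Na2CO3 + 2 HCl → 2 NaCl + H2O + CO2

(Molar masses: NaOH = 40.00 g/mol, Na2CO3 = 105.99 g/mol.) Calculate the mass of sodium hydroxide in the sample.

n(HCl) = 0.02851 × 0.6102 = 0.01740 mol
Let x = n(NaOH), y = n(Na2CO3).
Titrant: 1x + 2y = 0.01740;  mass: 40.00x + 105.99y = 0.8978
Solving, x = 1.858 × 10^-3 mol, y = 7.769 × 10^-3 mol
mass of NaOH = 1.858 × 10^-3 × 40.00 = 0.07432 g

0.07432 g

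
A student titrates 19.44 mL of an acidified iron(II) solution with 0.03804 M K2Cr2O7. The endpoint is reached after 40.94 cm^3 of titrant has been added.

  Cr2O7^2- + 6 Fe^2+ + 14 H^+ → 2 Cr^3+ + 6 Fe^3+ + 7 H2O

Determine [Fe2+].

0.4807 M

n(K2Cr2O7) = 0.04094 L × 0.03804 mol/L = 1.557 × 10^-3 mol
From the 6:1 mole ratio, n(Fe2+) = 6/1 × 1.557 × 10^-3 = 9.344 × 10^-3 mol
[Fe2+] = 9.344 × 10^-3 mol / 0.01944 L = 0.4807 mol/L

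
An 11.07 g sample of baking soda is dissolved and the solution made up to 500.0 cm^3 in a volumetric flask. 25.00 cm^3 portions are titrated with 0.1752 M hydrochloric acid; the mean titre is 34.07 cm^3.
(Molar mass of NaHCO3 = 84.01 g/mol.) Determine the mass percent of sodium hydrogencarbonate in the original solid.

90.60 %

NaHCO3 + HCl → NaCl + H2O + CO2
n(HCl) per titration = 0.03407 × 0.1752 = 5.969 × 10^-3 mol
n(NaHCO3) in each aliquot = 5.969 × 10^-3 mol (1:1 ratio)
n(NaHCO3) in the whole flask = 5.969 × 10^-3 × 500.0/25.00 = 0.1194 mol
mass of NaHCO3 = 0.1194 × 84.01 = 10.03 g
% NaHCO3 = 10.03 / 11.07 × 100 = 90.60 %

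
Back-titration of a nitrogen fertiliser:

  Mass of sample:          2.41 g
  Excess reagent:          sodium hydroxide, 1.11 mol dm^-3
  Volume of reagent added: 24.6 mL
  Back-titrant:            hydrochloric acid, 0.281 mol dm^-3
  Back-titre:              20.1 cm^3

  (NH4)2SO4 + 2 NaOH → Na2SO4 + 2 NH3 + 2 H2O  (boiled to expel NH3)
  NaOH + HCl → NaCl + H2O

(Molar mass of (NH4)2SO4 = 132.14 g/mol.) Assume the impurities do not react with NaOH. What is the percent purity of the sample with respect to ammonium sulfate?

n(NaOH) added = 0.0246 × 1.11 = 0.0273 mol
n(HCl) used in back-titration = 0.0201 × 0.281 = 5.65 × 10^-3 mol
n(NaOH) left over = 5.65 × 10^-3 mol (1:1 ratio)
n(NaOH) consumed by analyte = 0.0273 − 5.65 × 10^-3 = 0.0217 mol
From the 1:2 ratio, n((NH4)2SO4) = 1/2 × 0.0217 = 0.0108 mol
mass of (NH4)2SO4 = 0.0108 × 132.14 = 1.43 g
% (NH4)2SO4 = 1.43 / 2.41 × 100 = 59.4 %

59.4 %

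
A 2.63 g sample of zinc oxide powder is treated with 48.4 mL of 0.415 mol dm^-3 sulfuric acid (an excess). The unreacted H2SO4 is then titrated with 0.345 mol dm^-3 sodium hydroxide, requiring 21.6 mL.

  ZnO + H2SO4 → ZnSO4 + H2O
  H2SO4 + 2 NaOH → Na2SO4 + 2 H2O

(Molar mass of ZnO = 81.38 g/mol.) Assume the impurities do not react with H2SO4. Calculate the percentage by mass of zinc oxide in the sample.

n(H2SO4) added = 0.0484 × 0.415 = 0.0201 mol
n(NaOH) used in back-titration = 0.0216 × 0.345 = 7.45 × 10^-3 mol
From the 1:2 ratio, n(H2SO4) left over = 1/2 × 7.45 × 10^-3 = 3.73 × 10^-3 mol
n(H2SO4) consumed by analyte = 0.0201 − 3.73 × 10^-3 = 0.0164 mol
n(ZnO) = 0.0164 mol (1:1 ratio)
mass of ZnO = 0.0164 × 81.38 = 1.33 g
% ZnO = 1.33 / 2.63 × 100 = 50.6 %

50.6 %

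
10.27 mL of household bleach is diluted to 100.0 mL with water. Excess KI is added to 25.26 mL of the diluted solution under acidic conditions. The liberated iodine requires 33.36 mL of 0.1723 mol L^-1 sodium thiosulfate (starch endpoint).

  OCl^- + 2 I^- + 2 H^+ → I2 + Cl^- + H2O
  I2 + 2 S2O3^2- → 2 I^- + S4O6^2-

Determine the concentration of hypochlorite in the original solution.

n(S2O3^2-) = 0.03336 × 0.1723 = 5.748 × 10^-3 mol
n(I2) = n(S2O3^2-)/2 = 2.874 × 10^-3 mol
n(OCl^-) in the aliquot = 2.874 × 10^-3 mol (1:1 ratio)
[OCl^-]_dilute = 2.874 × 10^-3 / 0.02526 = 0.1138 mol/L
[OCl^-]_original = 0.1138 × 100.0/10.27 = 1.108 mol/L

1.108 mol/L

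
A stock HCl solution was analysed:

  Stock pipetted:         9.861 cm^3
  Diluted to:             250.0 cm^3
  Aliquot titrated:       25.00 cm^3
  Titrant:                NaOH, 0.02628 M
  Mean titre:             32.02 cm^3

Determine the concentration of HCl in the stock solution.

0.8533 M

HCl + NaOH → NaCl + H2O
n(NaOH) = 0.03202 × 0.02628 = 8.415 × 10^-4 mol
n(HCl) in the aliquot = 8.415 × 10^-4 mol (1:1 ratio)
[HCl]_dilute = 8.415 × 10^-4 / 0.02500 = 0.03366 mol/L
Dilution factor = 250.0 / 9.861 = 25.35
[HCl]_stock = 0.03366 × 25.35 = 0.8533 mol/L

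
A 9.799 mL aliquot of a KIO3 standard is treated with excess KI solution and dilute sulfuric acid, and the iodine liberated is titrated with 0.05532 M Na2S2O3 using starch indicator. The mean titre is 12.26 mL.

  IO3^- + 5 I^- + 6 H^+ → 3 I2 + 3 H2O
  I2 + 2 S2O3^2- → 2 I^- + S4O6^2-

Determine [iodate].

n(S2O3^2-) = 0.01226 × 0.05532 = 6.782 × 10^-4 mol
n(I2) = n(S2O3^2-)/2 = 3.391 × 10^-4 mol
From the 1:3 ratio, n(IO3^-) in the aliquot = 1/3 × 3.391 × 10^-4 = 1.130 × 10^-4 mol
[IO3^-] = 1.130 × 10^-4 / 0.009799 = 0.01154 mol/L

0.01154 M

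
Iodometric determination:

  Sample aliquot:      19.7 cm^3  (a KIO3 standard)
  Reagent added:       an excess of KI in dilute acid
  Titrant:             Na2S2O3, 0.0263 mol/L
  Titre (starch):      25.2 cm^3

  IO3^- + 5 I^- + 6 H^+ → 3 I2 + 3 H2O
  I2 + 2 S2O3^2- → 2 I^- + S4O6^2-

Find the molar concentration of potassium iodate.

n(S2O3^2-) = 0.0252 × 0.0263 = 6.63 × 10^-4 mol
n(I2) = n(S2O3^2-)/2 = 3.31 × 10^-4 mol
From the 1:3 ratio, n(IO3^-) in the aliquot = 1/3 × 3.31 × 10^-4 = 1.10 × 10^-4 mol
[IO3^-] = 1.10 × 10^-4 / 0.0197 = 0.00561 mol/L

0.00561 mol/L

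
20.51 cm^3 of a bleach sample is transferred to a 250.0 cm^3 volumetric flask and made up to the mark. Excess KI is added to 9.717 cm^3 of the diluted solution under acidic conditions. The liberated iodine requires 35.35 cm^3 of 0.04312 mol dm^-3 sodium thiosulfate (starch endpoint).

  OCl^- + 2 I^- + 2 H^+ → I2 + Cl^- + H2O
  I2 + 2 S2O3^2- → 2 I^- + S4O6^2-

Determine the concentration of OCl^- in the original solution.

n(S2O3^2-) = 0.03535 × 0.04312 = 1.524 × 10^-3 mol
n(I2) = n(S2O3^2-)/2 = 7.621 × 10^-4 mol
n(OCl^-) in the aliquot = 7.621 × 10^-4 mol (1:1 ratio)
[OCl^-]_dilute = 7.621 × 10^-4 / 0.009717 = 0.07843 mol/L
[OCl^-]_original = 0.07843 × 250.0/20.51 = 0.9560 mol/L

0.9560 mol/L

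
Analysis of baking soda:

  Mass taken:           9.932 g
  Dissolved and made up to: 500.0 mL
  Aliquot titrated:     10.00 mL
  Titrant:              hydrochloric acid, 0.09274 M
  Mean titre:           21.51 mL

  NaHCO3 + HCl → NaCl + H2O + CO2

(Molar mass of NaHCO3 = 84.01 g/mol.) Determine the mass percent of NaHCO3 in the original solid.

n(HCl) per titration = 0.02151 × 0.09274 = 1.995 × 10^-3 mol
n(NaHCO3) in each aliquot = 1.995 × 10^-3 mol (1:1 ratio)
n(NaHCO3) in the whole flask = 1.995 × 10^-3 × 500.0/10.00 = 0.09974 mol
mass of NaHCO3 = 0.09974 × 84.01 = 8.379 g
% NaHCO3 = 8.379 / 9.932 × 100 = 84.37 %

84.37 %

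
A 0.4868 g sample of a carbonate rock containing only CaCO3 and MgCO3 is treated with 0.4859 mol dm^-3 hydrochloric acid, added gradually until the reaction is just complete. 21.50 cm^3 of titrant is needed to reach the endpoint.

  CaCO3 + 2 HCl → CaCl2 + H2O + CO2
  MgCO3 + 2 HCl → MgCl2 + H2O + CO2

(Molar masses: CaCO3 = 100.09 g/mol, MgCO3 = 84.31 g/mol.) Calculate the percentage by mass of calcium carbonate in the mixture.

60.47 %

n(HCl) = 0.02150 × 0.4859 = 0.01045 mol
Let x = n(CaCO3), y = n(MgCO3).
Titrant: 2x + 2y = 0.01045;  mass: 100.09x + 84.31y = 0.4868
Solving, x = 2.941 × 10^-3 mol, y = 2.282 × 10^-3 mol
mass of CaCO3 = 2.941 × 10^-3 × 100.09 = 0.2944 g
% CaCO3 = 0.2944 / 0.4868 × 100 = 60.47 %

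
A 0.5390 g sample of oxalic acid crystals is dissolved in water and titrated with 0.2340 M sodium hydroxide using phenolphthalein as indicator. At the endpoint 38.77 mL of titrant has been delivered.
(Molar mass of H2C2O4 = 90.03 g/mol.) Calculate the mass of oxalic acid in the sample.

0.4084 g

H2C2O4 + 2 NaOH → Na2C2O4 + 2 H2O
n(NaOH) = 0.03877 L × 0.2340 mol/L = 9.072 × 10^-3 mol
From the 1:2 ratio, n(H2C2O4) = 1/2 × 9.072 × 10^-3 = 4.536 × 10^-3 mol
mass of H2C2O4 = 4.536 × 10^-3 × 90.03 g/mol = 0.4084 g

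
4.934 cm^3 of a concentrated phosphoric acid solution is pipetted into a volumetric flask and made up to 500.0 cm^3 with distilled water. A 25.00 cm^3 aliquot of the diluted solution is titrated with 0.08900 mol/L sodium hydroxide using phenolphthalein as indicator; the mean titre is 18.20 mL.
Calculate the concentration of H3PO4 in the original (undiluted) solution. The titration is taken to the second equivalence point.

3.283 mol/L

H3PO4 + 2 NaOH → Na2HPO4 + 2 H2O
n(NaOH) = 0.01820 × 0.08900 = 1.620 × 10^-3 mol
From the 1:2 ratio, n(H3PO4) in the aliquot = 1/2 × 1.620 × 10^-3 = 8.099 × 10^-4 mol
[H3PO4]_dilute = 8.099 × 10^-4 / 0.02500 = 0.03240 mol/L
Dilution factor = 500.0 / 4.934 = 101.3
[H3PO4]_stock = 0.03240 × 101.3 = 3.283 mol/L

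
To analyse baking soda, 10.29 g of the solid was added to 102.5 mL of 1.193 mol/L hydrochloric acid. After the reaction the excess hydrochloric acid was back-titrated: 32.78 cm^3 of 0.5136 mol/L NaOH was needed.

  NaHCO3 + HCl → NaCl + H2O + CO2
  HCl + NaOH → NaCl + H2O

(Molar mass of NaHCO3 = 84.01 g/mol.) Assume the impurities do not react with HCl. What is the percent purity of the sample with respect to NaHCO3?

n(HCl) added = 0.1025 × 1.193 = 0.1223 mol
n(NaOH) used in back-titration = 0.03278 × 0.5136 = 0.01684 mol
n(HCl) left over = 0.01684 mol (1:1 ratio)
n(HCl) consumed by analyte = 0.1223 − 0.01684 = 0.1054 mol
n(NaHCO3) = 0.1054 mol (1:1 ratio)
mass of NaHCO3 = 0.1054 × 84.01 = 8.859 g
% NaHCO3 = 8.859 / 10.29 × 100 = 86.09 %

86.09 %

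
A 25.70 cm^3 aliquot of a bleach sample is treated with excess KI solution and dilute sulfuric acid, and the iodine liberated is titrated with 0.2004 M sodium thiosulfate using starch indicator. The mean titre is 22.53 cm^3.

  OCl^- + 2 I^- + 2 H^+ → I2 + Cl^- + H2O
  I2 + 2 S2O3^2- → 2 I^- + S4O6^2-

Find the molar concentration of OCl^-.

0.08784 M

n(S2O3^2-) = 0.02253 × 0.2004 = 4.515 × 10^-3 mol
n(I2) = n(S2O3^2-)/2 = 2.258 × 10^-3 mol
n(OCl^-) in the aliquot = 2.258 × 10^-3 mol (1:1 ratio)
[OCl^-] = 2.258 × 10^-3 / 0.02570 = 0.08784 mol/L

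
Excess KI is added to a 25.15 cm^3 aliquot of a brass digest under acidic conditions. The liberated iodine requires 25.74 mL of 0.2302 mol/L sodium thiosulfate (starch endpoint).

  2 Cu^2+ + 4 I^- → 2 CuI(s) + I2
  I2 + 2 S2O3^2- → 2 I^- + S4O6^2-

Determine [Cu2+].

0.2356 mol/L

n(S2O3^2-) = 0.02574 × 0.2302 = 5.925 × 10^-3 mol
n(I2) = n(S2O3^2-)/2 = 2.963 × 10^-3 mol
From the 2:1 ratio, n(Cu2+) in the aliquot = 2/1 × 2.963 × 10^-3 = 5.925 × 10^-3 mol
[Cu2+] = 5.925 × 10^-3 / 0.02515 = 0.2356 mol/L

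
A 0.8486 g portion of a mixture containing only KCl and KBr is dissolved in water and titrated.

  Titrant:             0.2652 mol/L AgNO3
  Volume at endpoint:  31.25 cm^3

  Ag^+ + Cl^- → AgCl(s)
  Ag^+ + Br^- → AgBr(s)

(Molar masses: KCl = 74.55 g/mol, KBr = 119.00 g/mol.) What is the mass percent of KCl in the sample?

27.20 %

n(AgNO3) = 0.03125 × 0.2652 = 8.287 × 10^-3 mol
Let x = n(KCl), y = n(KBr).
Titrant: 1x + 1y = 8.287 × 10^-3;  mass: 74.55x + 119.00y = 0.8486
Solving, x = 3.096 × 10^-3 mol, y = 5.192 × 10^-3 mol
mass of KCl = 3.096 × 10^-3 × 74.55 = 0.2308 g
% KCl = 0.2308 / 0.8486 × 100 = 27.20 %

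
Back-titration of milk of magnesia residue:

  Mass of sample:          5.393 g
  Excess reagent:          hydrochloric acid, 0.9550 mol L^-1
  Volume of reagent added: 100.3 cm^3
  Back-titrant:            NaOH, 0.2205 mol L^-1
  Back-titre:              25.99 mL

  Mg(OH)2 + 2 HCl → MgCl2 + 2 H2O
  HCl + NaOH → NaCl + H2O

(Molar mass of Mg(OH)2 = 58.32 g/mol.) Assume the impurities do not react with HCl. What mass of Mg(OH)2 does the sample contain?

n(HCl) added = 0.1003 × 0.9550 = 0.09579 mol
n(NaOH) used in back-titration = 0.02599 × 0.2205 = 5.731 × 10^-3 mol
n(HCl) left over = 5.731 × 10^-3 mol (1:1 ratio)
n(HCl) consumed by analyte = 0.09579 − 5.731 × 10^-3 = 0.09006 mol
From the 1:2 ratio, n(Mg(OH)2) = 1/2 × 0.09006 = 0.04503 mol
mass of Mg(OH)2 = 0.04503 × 58.32 = 2.626 g

2.626 g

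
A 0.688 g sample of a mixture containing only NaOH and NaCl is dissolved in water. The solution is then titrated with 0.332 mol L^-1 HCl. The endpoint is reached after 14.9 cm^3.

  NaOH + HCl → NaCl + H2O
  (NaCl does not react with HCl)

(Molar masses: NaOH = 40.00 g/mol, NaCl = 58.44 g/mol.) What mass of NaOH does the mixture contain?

0.198 g

n(HCl) = 0.0149 × 0.332 = 4.95 × 10^-3 mol
Let x = n(NaOH), y = n(NaCl).
Titrant: 1x = 4.95 × 10^-3;  mass: 40.00x + 58.44y = 0.688
Solving, x = 4.95 × 10^-3 mol, y = 8.39 × 10^-3 mol
mass of NaOH = 4.95 × 10^-3 × 40.00 = 0.198 g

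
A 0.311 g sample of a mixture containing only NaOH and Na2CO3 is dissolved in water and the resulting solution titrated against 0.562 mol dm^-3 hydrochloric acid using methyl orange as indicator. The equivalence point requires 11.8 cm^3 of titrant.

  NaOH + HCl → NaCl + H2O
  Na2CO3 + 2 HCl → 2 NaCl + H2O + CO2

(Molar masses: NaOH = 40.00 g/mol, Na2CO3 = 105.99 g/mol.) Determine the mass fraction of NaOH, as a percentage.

n(HCl) = 0.0118 × 0.562 = 6.63 × 10^-3 mol
Let x = n(NaOH), y = n(Na2CO3).
Titrant: 1x + 2y = 6.63 × 10^-3;  mass: 40.00x + 105.99y = 0.311
Solving, x = 3.11 × 10^-3 mol, y = 1.76 × 10^-3 mol
mass of NaOH = 3.11 × 10^-3 × 40.00 = 0.124 g
% NaOH = 0.124 / 0.311 × 100 = 40.0 %

40.0 %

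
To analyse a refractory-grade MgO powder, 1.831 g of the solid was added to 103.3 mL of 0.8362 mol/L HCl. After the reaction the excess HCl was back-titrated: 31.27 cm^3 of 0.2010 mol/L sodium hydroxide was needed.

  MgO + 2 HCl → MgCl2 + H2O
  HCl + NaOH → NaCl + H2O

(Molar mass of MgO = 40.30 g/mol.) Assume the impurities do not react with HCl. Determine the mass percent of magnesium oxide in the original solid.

88.14 %

n(HCl) added = 0.1033 × 0.8362 = 0.08638 mol
n(NaOH) used in back-titration = 0.03127 × 0.2010 = 6.285 × 10^-3 mol
n(HCl) left over = 6.285 × 10^-3 mol (1:1 ratio)
n(HCl) consumed by analyte = 0.08638 − 6.285 × 10^-3 = 0.08009 mol
From the 1:2 ratio, n(MgO) = 1/2 × 0.08009 = 0.04005 mol
mass of MgO = 0.04005 × 40.30 = 1.614 g
% MgO = 1.614 / 1.831 × 100 = 88.14 %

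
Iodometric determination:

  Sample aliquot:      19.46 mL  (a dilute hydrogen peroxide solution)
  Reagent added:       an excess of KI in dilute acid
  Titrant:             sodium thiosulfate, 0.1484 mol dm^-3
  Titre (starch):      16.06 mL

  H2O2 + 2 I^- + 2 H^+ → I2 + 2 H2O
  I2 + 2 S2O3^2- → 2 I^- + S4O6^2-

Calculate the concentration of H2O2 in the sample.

n(S2O3^2-) = 0.01606 × 0.1484 = 2.383 × 10^-3 mol
n(I2) = n(S2O3^2-)/2 = 1.192 × 10^-3 mol
n(H2O2) in the aliquot = 1.192 × 10^-3 mol (1:1 ratio)
[H2O2] = 1.192 × 10^-3 / 0.01946 = 0.06124 mol/L

0.06124 mol/L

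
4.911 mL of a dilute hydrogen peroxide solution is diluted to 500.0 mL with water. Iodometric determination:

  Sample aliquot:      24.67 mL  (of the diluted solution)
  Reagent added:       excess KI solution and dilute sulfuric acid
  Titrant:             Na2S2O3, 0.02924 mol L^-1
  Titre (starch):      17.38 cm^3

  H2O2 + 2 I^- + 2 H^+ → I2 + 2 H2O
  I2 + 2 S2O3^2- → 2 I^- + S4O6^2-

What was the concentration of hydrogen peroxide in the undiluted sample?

1.049 mol/L

n(S2O3^2-) = 0.01738 × 0.02924 = 5.082 × 10^-4 mol
n(I2) = n(S2O3^2-)/2 = 2.541 × 10^-4 mol
n(H2O2) in the aliquot = 2.541 × 10^-4 mol (1:1 ratio)
[H2O2]_dilute = 2.541 × 10^-4 / 0.02467 = 0.01030 mol/L
[H2O2]_original = 0.01030 × 500.0/4.911 = 1.049 mol/L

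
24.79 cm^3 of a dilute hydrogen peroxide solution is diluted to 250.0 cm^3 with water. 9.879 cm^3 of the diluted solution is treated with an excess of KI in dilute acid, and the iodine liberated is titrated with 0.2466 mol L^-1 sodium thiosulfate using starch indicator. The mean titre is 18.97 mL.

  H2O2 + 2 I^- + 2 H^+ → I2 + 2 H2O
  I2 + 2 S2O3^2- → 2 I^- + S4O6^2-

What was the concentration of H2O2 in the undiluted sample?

n(S2O3^2-) = 0.01897 × 0.2466 = 4.678 × 10^-3 mol
n(I2) = n(S2O3^2-)/2 = 2.339 × 10^-3 mol
n(H2O2) in the aliquot = 2.339 × 10^-3 mol (1:1 ratio)
[H2O2]_dilute = 2.339 × 10^-3 / 0.009879 = 0.2368 mol/L
[H2O2]_original = 0.2368 × 250.0/24.79 = 2.388 mol/L

2.388 mol/L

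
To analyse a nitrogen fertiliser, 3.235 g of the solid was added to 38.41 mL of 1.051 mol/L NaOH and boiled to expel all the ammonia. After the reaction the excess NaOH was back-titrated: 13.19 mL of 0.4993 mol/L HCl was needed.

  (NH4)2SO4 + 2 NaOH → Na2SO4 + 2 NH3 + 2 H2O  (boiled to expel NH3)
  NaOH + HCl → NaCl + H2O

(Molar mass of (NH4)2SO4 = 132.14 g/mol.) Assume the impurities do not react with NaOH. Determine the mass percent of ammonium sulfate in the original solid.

n(NaOH) added = 0.03841 × 1.051 = 0.04037 mol
n(HCl) used in back-titration = 0.01319 × 0.4993 = 6.586 × 10^-3 mol
n(NaOH) left over = 6.586 × 10^-3 mol (1:1 ratio)
n(NaOH) consumed by analyte = 0.04037 − 6.586 × 10^-3 = 0.03378 mol
From the 1:2 ratio, n((NH4)2SO4) = 1/2 × 0.03378 = 0.01689 mol
mass of (NH4)2SO4 = 0.01689 × 132.14 = 2.232 g
% (NH4)2SO4 = 2.232 / 3.235 × 100 = 69.00 %

69.00 %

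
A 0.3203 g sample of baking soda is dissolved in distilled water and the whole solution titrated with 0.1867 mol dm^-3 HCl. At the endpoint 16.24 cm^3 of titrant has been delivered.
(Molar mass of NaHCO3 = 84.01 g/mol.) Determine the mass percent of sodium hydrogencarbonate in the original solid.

79.53 %

NaHCO3 + HCl → NaCl + H2O + CO2
n(HCl) = 0.01624 L × 0.1867 mol/L = 3.032 × 10^-3 mol
n(NaHCO3) = 3.032 × 10^-3 mol (1:1 ratio)
mass of NaHCO3 = 3.032 × 10^-3 × 84.01 g/mol = 0.2547 g
% NaHCO3 = 0.2547 / 0.3203 × 100 = 79.53 %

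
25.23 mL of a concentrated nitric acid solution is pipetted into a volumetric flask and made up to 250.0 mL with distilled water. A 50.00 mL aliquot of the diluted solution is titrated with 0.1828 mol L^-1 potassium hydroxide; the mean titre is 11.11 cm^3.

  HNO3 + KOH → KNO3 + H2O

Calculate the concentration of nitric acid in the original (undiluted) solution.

n(KOH) = 0.01111 × 0.1828 = 2.031 × 10^-3 mol
n(HNO3) in the aliquot = 2.031 × 10^-3 mol (1:1 ratio)
[HNO3]_dilute = 2.031 × 10^-3 / 0.05000 = 0.04062 mol/L
Dilution factor = 250.0 / 25.23 = 9.909
[HNO3]_stock = 0.04062 × 9.909 = 0.4025 mol/L

0.4025 mol/L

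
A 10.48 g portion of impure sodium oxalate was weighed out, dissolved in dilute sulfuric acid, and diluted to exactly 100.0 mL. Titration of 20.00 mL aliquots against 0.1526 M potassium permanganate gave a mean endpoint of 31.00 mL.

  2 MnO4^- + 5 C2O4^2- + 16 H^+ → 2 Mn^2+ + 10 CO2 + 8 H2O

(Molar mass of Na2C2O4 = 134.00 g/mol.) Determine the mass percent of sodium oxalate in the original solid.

75.61 %

n(KMnO4) per titration = 0.03100 × 0.1526 = 4.731 × 10^-3 mol
From the 5:2 ratio, n(Na2C2O4) in each aliquot = 5/2 × 4.731 × 10^-3 = 0.01183 mol
n(Na2C2O4) in the whole flask = 0.01183 × 100.0/20.00 = 0.05913 mol
mass of Na2C2O4 = 0.05913 × 134.00 = 7.924 g
% Na2C2O4 = 7.924 / 10.48 × 100 = 75.61 %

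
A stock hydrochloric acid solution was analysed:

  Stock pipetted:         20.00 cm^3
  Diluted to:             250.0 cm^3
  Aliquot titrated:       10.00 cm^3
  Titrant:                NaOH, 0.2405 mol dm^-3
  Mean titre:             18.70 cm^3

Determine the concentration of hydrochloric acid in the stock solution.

HCl + NaOH → NaCl + H2O
n(NaOH) = 0.01870 × 0.2405 = 4.497 × 10^-3 mol
n(HCl) in the aliquot = 4.497 × 10^-3 mol (1:1 ratio)
[HCl]_dilute = 4.497 × 10^-3 / 0.01000 = 0.4497 mol/L
Dilution factor = 250.0 / 20.00 = 12.50
[HCl]_stock = 0.4497 × 12.50 = 5.622 mol/L

5.622 mol/L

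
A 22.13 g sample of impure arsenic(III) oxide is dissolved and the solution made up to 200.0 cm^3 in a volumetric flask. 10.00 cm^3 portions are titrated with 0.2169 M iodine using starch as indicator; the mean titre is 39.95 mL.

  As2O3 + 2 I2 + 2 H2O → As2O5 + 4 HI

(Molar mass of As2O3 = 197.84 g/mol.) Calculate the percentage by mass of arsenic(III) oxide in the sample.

n(I2) per titration = 0.03995 × 0.2169 = 8.665 × 10^-3 mol
From the 1:2 ratio, n(As2O3) in each aliquot = 1/2 × 8.665 × 10^-3 = 4.333 × 10^-3 mol
n(As2O3) in the whole flask = 4.333 × 10^-3 × 200.0/10.00 = 0.08665 mol
mass of As2O3 = 0.08665 × 197.84 = 17.14 g
% As2O3 = 17.14 / 22.13 × 100 = 77.47 %

77.47 %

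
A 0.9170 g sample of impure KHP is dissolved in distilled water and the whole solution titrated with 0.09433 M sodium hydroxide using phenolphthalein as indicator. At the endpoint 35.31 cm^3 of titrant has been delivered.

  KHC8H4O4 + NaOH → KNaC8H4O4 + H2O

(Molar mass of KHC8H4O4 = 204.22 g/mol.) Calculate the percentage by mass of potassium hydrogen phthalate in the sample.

74.18 %

n(NaOH) = 0.03531 L × 0.09433 mol/L = 3.331 × 10^-3 mol
n(KHC8H4O4) = 3.331 × 10^-3 mol (1:1 ratio)
mass of KHC8H4O4 = 3.331 × 10^-3 × 204.22 g/mol = 0.6802 g
% KHC8H4O4 = 0.6802 / 0.9170 × 100 = 74.18 %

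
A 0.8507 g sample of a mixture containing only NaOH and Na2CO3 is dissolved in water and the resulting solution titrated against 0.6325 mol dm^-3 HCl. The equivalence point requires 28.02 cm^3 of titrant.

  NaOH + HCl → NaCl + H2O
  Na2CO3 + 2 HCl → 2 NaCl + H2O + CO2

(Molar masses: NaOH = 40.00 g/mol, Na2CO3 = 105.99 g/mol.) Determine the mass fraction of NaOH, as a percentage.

32.03 %

n(HCl) = 0.02802 × 0.6325 = 0.01772 mol
Let x = n(NaOH), y = n(Na2CO3).
Titrant: 1x + 2y = 0.01772;  mass: 40.00x + 105.99y = 0.8507
Solving, x = 6.811 × 10^-3 mol, y = 5.456 × 10^-3 mol
mass of NaOH = 6.811 × 10^-3 × 40.00 = 0.2724 g
% NaOH = 0.2724 / 0.8507 × 100 = 32.03 %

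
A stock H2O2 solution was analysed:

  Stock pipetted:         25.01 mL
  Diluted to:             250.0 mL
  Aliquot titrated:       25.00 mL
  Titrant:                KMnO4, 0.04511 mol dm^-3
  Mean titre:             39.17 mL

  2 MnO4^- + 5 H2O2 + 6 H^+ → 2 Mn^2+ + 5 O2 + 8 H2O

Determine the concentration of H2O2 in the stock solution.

1.766 mol/L

n(KMnO4) = 0.03917 × 0.04511 = 1.767 × 10^-3 mol
From the 5:2 ratio, n(H2O2) in the aliquot = 5/2 × 1.767 × 10^-3 = 4.417 × 10^-3 mol
[H2O2]_dilute = 4.417 × 10^-3 / 0.02500 = 0.1767 mol/L
Dilution factor = 250.0 / 25.01 = 9.996
[H2O2]_stock = 0.1767 × 9.996 = 1.766 mol/L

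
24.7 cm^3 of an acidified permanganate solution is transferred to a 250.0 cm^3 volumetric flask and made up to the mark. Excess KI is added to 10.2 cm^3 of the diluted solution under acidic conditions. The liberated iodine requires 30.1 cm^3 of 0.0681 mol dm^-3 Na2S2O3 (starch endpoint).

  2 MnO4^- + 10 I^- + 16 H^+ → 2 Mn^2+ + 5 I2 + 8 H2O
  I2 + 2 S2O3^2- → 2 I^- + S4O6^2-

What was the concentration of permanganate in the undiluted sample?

n(S2O3^2-) = 0.0301 × 0.0681 = 2.05 × 10^-3 mol
n(I2) = n(S2O3^2-)/2 = 1.02 × 10^-3 mol
From the 2:5 ratio, n(MnO4^-) in the aliquot = 2/5 × 1.02 × 10^-3 = 4.10 × 10^-4 mol
[MnO4^-]_dilute = 4.10 × 10^-4 / 0.0102 = 0.0402 mol/L
[MnO4^-]_original = 0.0402 × 250.0/24.7 = 0.407 mol/L

0.407 mol/L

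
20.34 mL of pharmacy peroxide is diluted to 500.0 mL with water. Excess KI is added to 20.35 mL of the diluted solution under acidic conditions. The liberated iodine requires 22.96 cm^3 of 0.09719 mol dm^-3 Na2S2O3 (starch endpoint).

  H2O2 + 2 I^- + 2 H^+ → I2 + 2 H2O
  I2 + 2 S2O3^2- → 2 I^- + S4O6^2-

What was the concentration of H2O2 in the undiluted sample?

1.348 mol/L

n(S2O3^2-) = 0.02296 × 0.09719 = 2.231 × 10^-3 mol
n(I2) = n(S2O3^2-)/2 = 1.116 × 10^-3 mol
n(H2O2) in the aliquot = 1.116 × 10^-3 mol (1:1 ratio)
[H2O2]_dilute = 1.116 × 10^-3 / 0.02035 = 0.05483 mol/L
[H2O2]_original = 0.05483 × 500.0/20.34 = 1.348 mol/L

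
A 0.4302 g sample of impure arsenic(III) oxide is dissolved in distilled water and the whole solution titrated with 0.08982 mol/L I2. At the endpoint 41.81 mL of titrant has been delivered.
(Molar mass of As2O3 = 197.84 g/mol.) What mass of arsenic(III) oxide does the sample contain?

As2O3 + 2 I2 + 2 H2O → As2O5 + 4 HI
n(I2) = 0.04181 L × 0.08982 mol/L = 3.755 × 10^-3 mol
From the 1:2 ratio, n(As2O3) = 1/2 × 3.755 × 10^-3 = 1.878 × 10^-3 mol
mass of As2O3 = 1.878 × 10^-3 × 197.84 g/mol = 0.3715 g

0.3715 g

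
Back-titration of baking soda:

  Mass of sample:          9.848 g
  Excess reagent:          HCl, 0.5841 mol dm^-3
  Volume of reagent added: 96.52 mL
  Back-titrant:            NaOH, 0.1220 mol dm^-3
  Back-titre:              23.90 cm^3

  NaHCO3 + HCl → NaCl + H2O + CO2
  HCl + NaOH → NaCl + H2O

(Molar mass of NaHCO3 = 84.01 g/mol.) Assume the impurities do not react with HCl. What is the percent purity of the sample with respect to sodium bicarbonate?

45.61 %

n(HCl) added = 0.09652 × 0.5841 = 0.05638 mol
n(NaOH) used in back-titration = 0.02390 × 0.1220 = 2.916 × 10^-3 mol
n(HCl) left over = 2.916 × 10^-3 mol (1:1 ratio)
n(HCl) consumed by analyte = 0.05638 − 2.916 × 10^-3 = 0.05346 mol
n(NaHCO3) = 0.05346 mol (1:1 ratio)
mass of NaHCO3 = 0.05346 × 84.01 = 4.491 g
% NaHCO3 = 4.491 / 9.848 × 100 = 45.61 %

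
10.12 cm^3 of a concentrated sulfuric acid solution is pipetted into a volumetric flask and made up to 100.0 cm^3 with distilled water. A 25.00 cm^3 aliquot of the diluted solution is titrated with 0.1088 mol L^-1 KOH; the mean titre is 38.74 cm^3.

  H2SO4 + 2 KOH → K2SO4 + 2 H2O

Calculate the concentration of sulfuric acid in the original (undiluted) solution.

n(KOH) = 0.03874 × 0.1088 = 4.215 × 10^-3 mol
From the 1:2 ratio, n(H2SO4) in the aliquot = 1/2 × 4.215 × 10^-3 = 2.107 × 10^-3 mol
[H2SO4]_dilute = 2.107 × 10^-3 / 0.02500 = 0.08430 mol/L
Dilution factor = 100.0 / 10.12 = 9.881
[H2SO4]_stock = 0.08430 × 9.881 = 0.8330 mol/L

0.8330 mol/L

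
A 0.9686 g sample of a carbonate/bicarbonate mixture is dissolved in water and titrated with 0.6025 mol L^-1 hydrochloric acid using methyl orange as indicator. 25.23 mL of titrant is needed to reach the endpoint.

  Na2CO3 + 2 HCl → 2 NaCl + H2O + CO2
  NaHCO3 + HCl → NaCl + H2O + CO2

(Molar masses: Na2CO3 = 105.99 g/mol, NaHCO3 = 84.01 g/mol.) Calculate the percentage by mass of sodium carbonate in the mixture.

54.41 %

n(HCl) = 0.02523 × 0.6025 = 0.01520 mol
Let x = n(Na2CO3), y = n(NaHCO3).
Titrant: 2x + 1y = 0.01520;  mass: 105.99x + 84.01y = 0.9686
Solving, x = 4.972 × 10^-3 mol, y = 5.256 × 10^-3 mol
mass of Na2CO3 = 4.972 × 10^-3 × 105.99 = 0.5270 g
% Na2CO3 = 0.5270 / 0.9686 × 100 = 54.41 %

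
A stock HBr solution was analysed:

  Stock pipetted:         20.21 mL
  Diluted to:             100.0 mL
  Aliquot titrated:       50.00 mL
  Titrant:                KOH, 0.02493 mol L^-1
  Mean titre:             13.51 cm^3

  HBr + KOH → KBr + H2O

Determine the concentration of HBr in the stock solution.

0.03333 mol/L

n(KOH) = 0.01351 × 0.02493 = 3.368 × 10^-4 mol
n(HBr) in the aliquot = 3.368 × 10^-4 mol (1:1 ratio)
[HBr]_dilute = 3.368 × 10^-4 / 0.05000 = 0.006736 mol/L
Dilution factor = 100.0 / 20.21 = 4.948
[HBr]_stock = 0.006736 × 4.948 = 0.03333 mol/L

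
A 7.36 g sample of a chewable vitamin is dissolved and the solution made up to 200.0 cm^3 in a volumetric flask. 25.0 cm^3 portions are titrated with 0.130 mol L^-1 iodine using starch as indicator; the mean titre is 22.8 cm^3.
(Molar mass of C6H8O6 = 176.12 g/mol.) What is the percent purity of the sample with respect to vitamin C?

56.7 %

C6H8O6 + I2 → C6H6O6 + 2 HI
n(I2) per titration = 0.0228 × 0.130 = 2.96 × 10^-3 mol
n(C6H8O6) in each aliquot = 2.96 × 10^-3 mol (1:1 ratio)
n(C6H8O6) in the whole flask = 2.96 × 10^-3 × 200.0/25.0 = 0.0237 mol
mass of C6H8O6 = 0.0237 × 176.12 = 4.18 g
% C6H8O6 = 4.18 / 7.36 × 100 = 56.7 %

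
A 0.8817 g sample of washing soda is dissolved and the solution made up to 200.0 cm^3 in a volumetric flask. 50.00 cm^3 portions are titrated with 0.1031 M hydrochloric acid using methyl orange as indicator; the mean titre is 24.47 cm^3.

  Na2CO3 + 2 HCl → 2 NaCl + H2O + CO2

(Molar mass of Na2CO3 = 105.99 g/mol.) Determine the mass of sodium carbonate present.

n(HCl) per titration = 0.02447 × 0.1031 = 2.523 × 10^-3 mol
From the 1:2 ratio, n(Na2CO3) in each aliquot = 1/2 × 2.523 × 10^-3 = 1.261 × 10^-3 mol
n(Na2CO3) in the whole flask = 1.261 × 10^-3 × 200.0/50.00 = 5.046 × 10^-3 mol
mass of Na2CO3 = 5.046 × 10^-3 × 105.99 = 0.5348 g

0.5348 g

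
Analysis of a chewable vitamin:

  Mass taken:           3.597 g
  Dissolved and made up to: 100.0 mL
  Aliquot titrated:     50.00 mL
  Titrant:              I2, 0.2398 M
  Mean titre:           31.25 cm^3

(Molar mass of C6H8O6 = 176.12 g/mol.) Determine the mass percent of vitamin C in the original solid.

73.38 %

C6H8O6 + I2 → C6H6O6 + 2 HI
n(I2) per titration = 0.03125 × 0.2398 = 7.494 × 10^-3 mol
n(C6H8O6) in each aliquot = 7.494 × 10^-3 mol (1:1 ratio)
n(C6H8O6) in the whole flask = 7.494 × 10^-3 × 100.0/50.00 = 0.01499 mol
mass of C6H8O6 = 0.01499 × 176.12 = 2.640 g
% C6H8O6 = 2.640 / 3.597 × 100 = 73.38 %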